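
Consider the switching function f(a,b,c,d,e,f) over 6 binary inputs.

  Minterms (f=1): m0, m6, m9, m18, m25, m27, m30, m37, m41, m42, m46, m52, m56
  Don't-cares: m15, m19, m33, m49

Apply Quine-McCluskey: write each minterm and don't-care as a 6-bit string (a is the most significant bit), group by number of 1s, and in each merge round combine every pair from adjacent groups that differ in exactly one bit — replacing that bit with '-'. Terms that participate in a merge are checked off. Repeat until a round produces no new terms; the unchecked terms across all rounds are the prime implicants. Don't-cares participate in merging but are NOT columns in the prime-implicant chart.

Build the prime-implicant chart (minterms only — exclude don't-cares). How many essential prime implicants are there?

Round 0: 000000 000110 001001✓ 001111 010010✓ 010011✓ 011001✓ 011011✓ 011110 100001✓ 100101✓ 101001✓ 101010✓ 101110✓ 110001✓ 110100 111000
Round 1: -01001 0-1001 01-011 01001- 0110-1 1-0001 10-001 100-01 101-10
PIs = {-01001, 0-1001, 000000, 000110, 001111, 01-011, 01001-, 0110-1, 011110, 1-0001, 10-001, 100-01, 101-10, 110100, 111000}
Coverage chart:
  m0: 000000 ←essential
  m6: 000110 ←essential
  m9: -01001,0-1001
  m18: 01001- ←essential
  m25: 0-1001,0110-1
  m27: 01-011,0110-1
  m30: 011110 ←essential
  m37: 100-01 ←essential
  m41: -01001,10-001
  m42: 101-10 ←essential
  m46: 101-10 ←essential
  m52: 110100 ←essential
  m56: 111000 ←essential
Essential: 000000, 000110, 01001-, 011110, 100-01, 101-10, 110100, 111000

8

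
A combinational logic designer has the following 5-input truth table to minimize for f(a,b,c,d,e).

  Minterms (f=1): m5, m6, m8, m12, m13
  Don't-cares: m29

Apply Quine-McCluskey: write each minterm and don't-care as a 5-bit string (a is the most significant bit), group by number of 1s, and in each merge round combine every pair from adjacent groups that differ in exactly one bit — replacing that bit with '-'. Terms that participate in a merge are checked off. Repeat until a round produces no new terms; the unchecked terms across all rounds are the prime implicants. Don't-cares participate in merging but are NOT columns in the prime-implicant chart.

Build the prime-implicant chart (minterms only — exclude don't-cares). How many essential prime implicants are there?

3

size-2^0 implicants → 00101(✓)  00110  01000(✓)  01100(✓)  01101(✓)  11101(✓)
size-2^1 implicants → -1101  0-101  01-00  0110-
Unchecked terms (primes): -1101, 0-101, 00110, 01-00, 0110-
Minterm coverage:
  m5 ⊆ 0-101 [E]
  m6 ⊆ 00110 [E]
  m8 ⊆ 01-00 [E]
  m12 ⊆ 01-00,0110-
  m13 ⊆ -1101,0-101,0110-
E = {0-101, 00110, 01-00}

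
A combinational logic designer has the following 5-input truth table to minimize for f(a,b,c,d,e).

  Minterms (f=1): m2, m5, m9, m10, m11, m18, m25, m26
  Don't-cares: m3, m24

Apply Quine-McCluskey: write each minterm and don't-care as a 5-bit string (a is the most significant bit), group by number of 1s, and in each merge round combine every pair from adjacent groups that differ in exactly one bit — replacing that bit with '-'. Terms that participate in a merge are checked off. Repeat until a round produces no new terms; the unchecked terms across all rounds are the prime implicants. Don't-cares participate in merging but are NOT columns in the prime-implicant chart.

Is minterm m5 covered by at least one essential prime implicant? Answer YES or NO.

size-2^0 implicants → 00010(✓)  00011(✓)  00101  01001(✓)  01010(✓)  01011(✓)  10010(✓)  11000(✓)  11001(✓)  11010(✓)
size-2^1 implicants → -0010(✓)  -1001  -1010(✓)  0-010(✓)  0-011(✓)  0001-(✓)  010-1  0101-(✓)  1-010(✓)  110-0  1100-
size-2^2 implicants → --010  0-01-
Unchecked terms (primes): --010, -1001, 0-01-, 00101, 010-1, 110-0, 1100-
Minterm coverage:
  m2 ⊆ --010,0-01-
  m5 ⊆ 00101 [E]
  m9 ⊆ -1001,010-1
  m10 ⊆ --010,0-01-
  m11 ⊆ 0-01-,010-1
  m18 ⊆ --010 [E]
  m25 ⊆ -1001,1100-
  m26 ⊆ --010,110-0
E = {--010, 00101}

YES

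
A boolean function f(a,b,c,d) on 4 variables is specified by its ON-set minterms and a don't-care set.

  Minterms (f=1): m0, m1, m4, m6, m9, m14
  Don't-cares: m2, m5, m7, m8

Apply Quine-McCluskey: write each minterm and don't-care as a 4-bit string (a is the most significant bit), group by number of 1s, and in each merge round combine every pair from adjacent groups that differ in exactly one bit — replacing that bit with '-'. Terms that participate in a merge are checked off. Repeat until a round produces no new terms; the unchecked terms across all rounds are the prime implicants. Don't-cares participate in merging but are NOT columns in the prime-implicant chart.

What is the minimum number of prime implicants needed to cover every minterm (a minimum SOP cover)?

Round 0: 0000✓ 0001✓ 0010✓ 0100✓ 0101✓ 0110✓ 0111✓ 1000✓ 1001✓ 1110✓
Round 1: -000✓ -001✓ -110 0-00✓ 0-01✓ 0-10✓ 00-0✓ 000-✓ 01-0✓ 01-1✓ 010-✓ 011-✓ 100-✓
Round 2: -00- 0--0 0-0- 01--
PIs = {-00-, -110, 0--0, 0-0-, 01--}
Coverage chart:
  m0: -00-,0--0,0-0-
  m1: -00-,0-0-
  m4: 0--0,0-0-,01--
  m6: -110,0--0,01--
  m9: -00- ←essential
  m14: -110 ←essential
Essential: -00-, -110
Petrick residual → 0--0
Min cover (3 terms): b'c' + bcd' + a'd'

3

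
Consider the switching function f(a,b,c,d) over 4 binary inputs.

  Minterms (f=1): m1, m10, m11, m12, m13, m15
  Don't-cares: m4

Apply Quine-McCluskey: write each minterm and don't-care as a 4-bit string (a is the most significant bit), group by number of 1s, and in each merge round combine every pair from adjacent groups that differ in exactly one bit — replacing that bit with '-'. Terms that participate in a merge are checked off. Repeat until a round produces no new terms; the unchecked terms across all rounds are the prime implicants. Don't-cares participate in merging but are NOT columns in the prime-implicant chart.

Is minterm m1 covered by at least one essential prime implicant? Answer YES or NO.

Round 0: 0001 0100✓ 1010✓ 1011✓ 1100✓ 1101✓ 1111✓
Round 1: -100 1-11 101- 11-1 110-
PIs = {-100, 0001, 1-11, 101-, 11-1, 110-}
Coverage chart:
  m1: 0001 ←essential
  m10: 101- ←essential
  m11: 1-11,101-
  m12: -100,110-
  m13: 11-1,110-
  m15: 1-11,11-1
Essential: 0001, 101-

YES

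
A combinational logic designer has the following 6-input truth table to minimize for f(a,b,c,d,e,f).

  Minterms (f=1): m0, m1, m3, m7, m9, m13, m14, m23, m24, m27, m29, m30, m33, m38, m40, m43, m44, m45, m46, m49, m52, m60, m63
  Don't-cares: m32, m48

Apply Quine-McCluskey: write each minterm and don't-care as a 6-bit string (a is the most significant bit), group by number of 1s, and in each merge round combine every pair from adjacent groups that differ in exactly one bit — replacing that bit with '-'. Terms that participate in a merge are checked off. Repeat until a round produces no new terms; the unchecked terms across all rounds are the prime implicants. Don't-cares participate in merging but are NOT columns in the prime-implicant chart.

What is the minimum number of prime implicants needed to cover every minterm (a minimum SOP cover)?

Round 0: 000000✓ 000001✓ 000011✓ 000111✓ 001001✓ 001101✓ 001110✓ 010111✓ 011000 011011 011101✓ 011110✓ 100000✓ 100001✓ 100110✓ 101000✓ 101011 101100✓ 101101✓ 101110✓ 110000✓ 110001✓ 110100✓ 111100✓ 111111
Round 1: -00000✓ -00001✓ -01101 -01110 0-0111 0-1101 0-1110 00-001 000-11 0000-1 00000-✓ 001-01 1-0000✓ 1-0001✓ 1-1100 10-000 10-110 10000-✓ 101-00 1011-0 10110- 11-100 110-00 11000-✓
Round 2: -0000- 1-000-
PIs = {-0000-, -01101, -01110, 0-0111, 0-1101, 0-1110, 00-001, 000-11, 0000-1, 001-01, 011000, 011011, 1-000-, 1-1100, 10-000, 10-110, 101-00, 101011, 1011-0, 10110-, 11-100, 110-00, 111111}
Coverage chart:
  m0: -0000- ←essential
  m1: -0000-,00-001,0000-1
  m3: 000-11,0000-1
  m7: 0-0111,000-11
  m9: 00-001,001-01
  m13: -01101,0-1101,001-01
  m14: -01110,0-1110
  m23: 0-0111 ←essential
  m24: 011000 ←essential
  m27: 011011 ←essential
  m29: 0-1101 ←essential
  m30: 0-1110 ←essential
  m33: -0000-,1-000-
  m38: 10-110 ←essential
  m40: 10-000,101-00
  m43: 101011 ←essential
  m44: 1-1100,101-00,1011-0,10110-
  m45: -01101,10110-
  m46: -01110,10-110,1011-0
  m49: 1-000- ←essential
  m52: 11-100,110-00
  m60: 1-1100,11-100
  m63: 111111 ←essential
Essential: -0000-, 0-0111, 0-1101, 0-1110, 011000, 011011, 1-000-, 10-110, 101011, 111111
Petrick residual → -01101, 00-001, 000-11, 101-00, 11-100
Min cover (15 terms): b'c'd'e' + b'cde'f + a'c'def + a'cde'f + a'cdef' + a'b'd'e'f + a'b'c'ef + a'bcd'e'f' + a'bcd'ef + ac'd'e' + ab'def' + ab'ce'f' + ab'cd'ef + abde'f' + abcdef

15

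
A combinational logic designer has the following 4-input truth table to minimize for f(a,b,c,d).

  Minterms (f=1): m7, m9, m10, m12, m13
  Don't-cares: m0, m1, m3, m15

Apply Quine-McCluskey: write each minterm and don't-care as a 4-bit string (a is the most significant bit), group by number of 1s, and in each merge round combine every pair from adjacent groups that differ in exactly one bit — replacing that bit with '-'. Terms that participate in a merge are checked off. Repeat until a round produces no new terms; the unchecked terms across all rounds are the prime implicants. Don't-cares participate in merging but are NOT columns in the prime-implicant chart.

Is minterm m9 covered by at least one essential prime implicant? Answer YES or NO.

NO

size-2^0 implicants → 0000(✓)  0001(✓)  0011(✓)  0111(✓)  1001(✓)  1010  1100(✓)  1101(✓)  1111(✓)
size-2^1 implicants → -001  -111  0-11  00-1  000-  1-01  11-1  110-
Unchecked terms (primes): -001, -111, 0-11, 00-1, 000-, 1-01, 1010, 11-1, 110-
Minterm coverage:
  m7 ⊆ -111,0-11
  m9 ⊆ -001,1-01
  m10 ⊆ 1010 [E]
  m12 ⊆ 110- [E]
  m13 ⊆ 1-01,11-1,110-
E = {1010, 110-}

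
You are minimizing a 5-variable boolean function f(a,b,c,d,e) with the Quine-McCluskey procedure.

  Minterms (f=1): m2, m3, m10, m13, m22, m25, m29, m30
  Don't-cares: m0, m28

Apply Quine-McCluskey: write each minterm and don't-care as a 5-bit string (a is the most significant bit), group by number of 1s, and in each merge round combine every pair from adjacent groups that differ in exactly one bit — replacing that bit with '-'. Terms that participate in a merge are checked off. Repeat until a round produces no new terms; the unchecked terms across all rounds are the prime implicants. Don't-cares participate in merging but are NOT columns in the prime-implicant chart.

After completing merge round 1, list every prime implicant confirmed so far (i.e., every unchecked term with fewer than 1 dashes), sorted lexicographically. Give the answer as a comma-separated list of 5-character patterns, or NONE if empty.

NONE

size-2^0 implicants → 00000(✓)  00010(✓)  00011(✓)  01010(✓)  01101(✓)  10110(✓)  11001(✓)  11100(✓)  11101(✓)  11110(✓)
size-2^1 implicants → -1101  0-010  000-0  0001-  1-110  11-01  111-0  1110-
Unchecked terms (primes): -1101, 0-010, 000-0, 0001-, 1-110, 11-01, 111-0, 1110-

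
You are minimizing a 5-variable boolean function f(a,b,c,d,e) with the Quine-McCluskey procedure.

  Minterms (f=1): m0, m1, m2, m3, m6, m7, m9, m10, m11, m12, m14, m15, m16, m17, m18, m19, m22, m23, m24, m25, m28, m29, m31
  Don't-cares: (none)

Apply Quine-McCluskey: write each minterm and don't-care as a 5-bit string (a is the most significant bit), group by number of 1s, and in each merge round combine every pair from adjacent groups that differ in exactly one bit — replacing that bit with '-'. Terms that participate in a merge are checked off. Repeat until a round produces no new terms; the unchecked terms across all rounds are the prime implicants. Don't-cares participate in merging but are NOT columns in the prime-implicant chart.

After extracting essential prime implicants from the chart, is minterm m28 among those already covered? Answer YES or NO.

NO

size-2^0 implicants → 00000(✓)  00001(✓)  00010(✓)  00011(✓)  00110(✓)  00111(✓)  01001(✓)  01010(✓)  01011(✓)  01100(✓)  01110(✓)  01111(✓)  10000(✓)  10001(✓)  10010(✓)  10011(✓)  10110(✓)  10111(✓)  11000(✓)  11001(✓)  11100(✓)  11101(✓)  11111(✓)
size-2^1 implicants → -0000(✓)  -0001(✓)  -0010(✓)  -0011(✓)  -0110(✓)  -0111(✓)  -1001(✓)  -1100  -1111(✓)  0-001(✓)  0-010(✓)  0-011(✓)  0-110(✓)  0-111(✓)  00-10(✓)  00-11(✓)  000-0(✓)  000-1(✓)  0000-(✓)  0001-(✓)  0011-(✓)  01-10(✓)  01-11(✓)  010-1(✓)  0101-(✓)  011-0  0111-(✓)  1-000(✓)  1-001(✓)  1-111(✓)  10-10(✓)  10-11(✓)  100-0(✓)  100-1(✓)  1000-(✓)  1001-(✓)  1011-(✓)  11-00(✓)  11-01(✓)  1100-(✓)  111-1  1110-(✓)
size-2^2 implicants → --001  --111  -0-10(✓)  -0-11(✓)  -00-0(✓)  -00-1(✓)  -000-(✓)  -001-(✓)  -011-(✓)  0--10(✓)  0--11(✓)  0-0-1  0-01-(✓)  0-11-(✓)  00-1-(✓)  000--(✓)  01-1-(✓)  1-00-  10-1-(✓)  100--(✓)  11-0-
size-2^3 implicants → -0-1-  -00--  0--1-
Unchecked terms (primes): --001, --111, -0-1-, -00--, -1100, 0--1-, 0-0-1, 011-0, 1-00-, 11-0-, 111-1
Minterm coverage:
  m0 ⊆ -00-- [E]
  m1 ⊆ --001,-00--,0-0-1
  m2 ⊆ -0-1-,-00--,0--1-
  m3 ⊆ -0-1-,-00--,0--1-,0-0-1
  m6 ⊆ -0-1-,0--1-
  m7 ⊆ --111,-0-1-,0--1-
  m9 ⊆ --001,0-0-1
  m10 ⊆ 0--1- [E]
  m11 ⊆ 0--1-,0-0-1
  m12 ⊆ -1100,011-0
  m14 ⊆ 0--1-,011-0
  m15 ⊆ --111,0--1-
  m16 ⊆ -00--,1-00-
  m17 ⊆ --001,-00--,1-00-
  m18 ⊆ -0-1-,-00--
  m19 ⊆ -0-1-,-00--
  m22 ⊆ -0-1- [E]
  m23 ⊆ --111,-0-1-
  m24 ⊆ 1-00-,11-0-
  m25 ⊆ --001,1-00-,11-0-
  m28 ⊆ -1100,11-0-
  m29 ⊆ 11-0-,111-1
  m31 ⊆ --111,111-1
E = {-0-1-, -00--, 0--1-}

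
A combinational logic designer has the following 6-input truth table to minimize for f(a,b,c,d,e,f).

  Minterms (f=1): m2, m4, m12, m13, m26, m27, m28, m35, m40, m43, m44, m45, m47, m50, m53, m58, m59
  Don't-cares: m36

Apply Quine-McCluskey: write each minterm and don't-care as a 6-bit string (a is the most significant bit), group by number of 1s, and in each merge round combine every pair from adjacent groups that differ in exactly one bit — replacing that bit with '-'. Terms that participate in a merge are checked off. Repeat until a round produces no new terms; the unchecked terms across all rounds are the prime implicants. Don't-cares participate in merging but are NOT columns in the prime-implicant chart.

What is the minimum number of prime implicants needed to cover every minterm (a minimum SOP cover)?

[col 0] 000010, 000100*, 001100*, 001101*, 011010*, 011011*, 011100*, 100011*, 100100*, 101000*, 101011*, 101100*, 101101*, 101111*, 110010*, 110101, 111010*, 111011*
[col 1] -00100*, -01100*, -01101*, -11010*, -11011*, 0-1100, 00-100*, 00110-*, 01101-*, 1-1011, 10-011, 10-100*, 101-00, 101-11, 1011-1, 10110-*, 11-010, 11101-*
[col 2] -0-100, -0110-, -1101-
Prime implicants: -0-100, -0110-, -1101-, 0-1100, 000010, 1-1011, 10-011, 101-00, 101-11, 1011-1, 11-010, 110101
PI chart (minterm → PIs covering it):
  2 | 000010  (sole → essential)
  4 | -0-100  (sole → essential)
  12 | -0-100,-0110-,0-1100
  13 | -0110-  (sole → essential)
  26 | -1101-  (sole → essential)
  27 | -1101-  (sole → essential)
  28 | 0-1100  (sole → essential)
  35 | 10-011  (sole → essential)
  40 | 101-00  (sole → essential)
  43 | 1-1011,10-011,101-11
  44 | -0-100,-0110-,101-00
  45 | -0110-,1011-1
  47 | 101-11,1011-1
  50 | 11-010  (sole → essential)
  53 | 110101  (sole → essential)
  58 | -1101-,11-010
  59 | -1101-,1-1011
Essential prime implicants: -0-100, -0110-, -1101-, 0-1100, 000010, 10-011, 101-00, 11-010, 110101
Petrick residual → 101-11
Minimum SOP uses 10 PIs: b'de'f' + b'cde' + bcd'e + a'cde'f' + a'b'c'd'ef' + ab'd'ef + ab'ce'f' + ab'cef + abd'ef' + abc'de'f

10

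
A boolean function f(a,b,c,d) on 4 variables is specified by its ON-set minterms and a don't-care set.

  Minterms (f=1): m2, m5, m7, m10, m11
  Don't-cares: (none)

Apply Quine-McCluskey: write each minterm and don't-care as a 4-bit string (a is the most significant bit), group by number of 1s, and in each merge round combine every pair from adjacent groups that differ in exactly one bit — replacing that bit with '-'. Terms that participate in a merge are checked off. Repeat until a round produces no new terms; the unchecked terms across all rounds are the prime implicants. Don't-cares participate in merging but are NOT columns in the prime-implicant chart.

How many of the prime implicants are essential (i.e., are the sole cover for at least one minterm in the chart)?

size-2^0 implicants → 0010(✓)  0101(✓)  0111(✓)  1010(✓)  1011(✓)
size-2^1 implicants → -010  01-1  101-
Unchecked terms (primes): -010, 01-1, 101-
Minterm coverage:
  m2 ⊆ -010 [E]
  m5 ⊆ 01-1 [E]
  m7 ⊆ 01-1 [E]
  m10 ⊆ -010,101-
  m11 ⊆ 101- [E]
E = {-010, 01-1, 101-}

3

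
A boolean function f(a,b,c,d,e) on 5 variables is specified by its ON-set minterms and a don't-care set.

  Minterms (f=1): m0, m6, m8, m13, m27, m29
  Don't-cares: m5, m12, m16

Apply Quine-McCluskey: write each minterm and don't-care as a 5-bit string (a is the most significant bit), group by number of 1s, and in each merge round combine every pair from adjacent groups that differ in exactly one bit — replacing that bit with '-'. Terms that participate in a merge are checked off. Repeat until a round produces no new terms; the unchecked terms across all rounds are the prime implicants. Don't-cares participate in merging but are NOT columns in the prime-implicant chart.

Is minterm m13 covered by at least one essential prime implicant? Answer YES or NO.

YES

[col 0] 00000*, 00101*, 00110, 01000*, 01100*, 01101*, 10000*, 11011, 11101*
[col 1] -0000, -1101, 0-000, 0-101, 01-00, 0110-
Prime implicants: -0000, -1101, 0-000, 0-101, 00110, 01-00, 0110-, 11011
PI chart (minterm → PIs covering it):
  0 | -0000,0-000
  6 | 00110  (sole → essential)
  8 | 0-000,01-00
  13 | -1101,0-101,0110-
  27 | 11011  (sole → essential)
  29 | -1101  (sole → essential)
Essential prime implicants: -1101, 00110, 11011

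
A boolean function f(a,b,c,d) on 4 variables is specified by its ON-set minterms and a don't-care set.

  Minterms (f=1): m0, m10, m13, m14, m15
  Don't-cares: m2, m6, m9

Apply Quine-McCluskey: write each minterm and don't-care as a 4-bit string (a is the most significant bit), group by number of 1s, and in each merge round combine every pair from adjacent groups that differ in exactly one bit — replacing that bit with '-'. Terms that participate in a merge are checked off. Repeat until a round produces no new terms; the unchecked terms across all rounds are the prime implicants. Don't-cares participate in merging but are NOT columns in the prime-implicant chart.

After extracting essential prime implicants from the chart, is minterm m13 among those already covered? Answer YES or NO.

NO

[col 0] 0000*, 0010*, 0110*, 1001*, 1010*, 1101*, 1110*, 1111*
[col 1] -010*, -110*, 0-10*, 00-0, 1-01, 1-10*, 11-1, 111-
[col 2] --10
Prime implicants: --10, 00-0, 1-01, 11-1, 111-
PI chart (minterm → PIs covering it):
  0 | 00-0  (sole → essential)
  10 | --10  (sole → essential)
  13 | 1-01,11-1
  14 | --10,111-
  15 | 11-1,111-
Essential prime implicants: --10, 00-0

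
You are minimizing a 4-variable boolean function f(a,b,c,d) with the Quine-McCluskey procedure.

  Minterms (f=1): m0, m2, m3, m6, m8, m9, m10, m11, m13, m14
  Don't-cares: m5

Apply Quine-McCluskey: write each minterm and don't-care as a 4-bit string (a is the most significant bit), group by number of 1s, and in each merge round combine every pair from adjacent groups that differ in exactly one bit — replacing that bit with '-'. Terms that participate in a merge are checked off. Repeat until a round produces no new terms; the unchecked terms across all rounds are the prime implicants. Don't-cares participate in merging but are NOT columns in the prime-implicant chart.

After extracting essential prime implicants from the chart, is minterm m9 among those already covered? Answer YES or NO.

[col 0] 0000*, 0010*, 0011*, 0101*, 0110*, 1000*, 1001*, 1010*, 1011*, 1101*, 1110*
[col 1] -000*, -010*, -011*, -101, -110*, 0-10*, 00-0*, 001-*, 1-01, 1-10*, 10-0*, 10-1*, 100-*, 101-*
[col 2] --10, -0-0, -01-, 10--
Prime implicants: --10, -0-0, -01-, -101, 1-01, 10--
PI chart (minterm → PIs covering it):
  0 | -0-0  (sole → essential)
  2 | --10,-0-0,-01-
  3 | -01-  (sole → essential)
  6 | --10  (sole → essential)
  8 | -0-0,10--
  9 | 1-01,10--
  10 | --10,-0-0,-01-,10--
  11 | -01-,10--
  13 | -101,1-01
  14 | --10  (sole → essential)
Essential prime implicants: --10, -0-0, -01-

NO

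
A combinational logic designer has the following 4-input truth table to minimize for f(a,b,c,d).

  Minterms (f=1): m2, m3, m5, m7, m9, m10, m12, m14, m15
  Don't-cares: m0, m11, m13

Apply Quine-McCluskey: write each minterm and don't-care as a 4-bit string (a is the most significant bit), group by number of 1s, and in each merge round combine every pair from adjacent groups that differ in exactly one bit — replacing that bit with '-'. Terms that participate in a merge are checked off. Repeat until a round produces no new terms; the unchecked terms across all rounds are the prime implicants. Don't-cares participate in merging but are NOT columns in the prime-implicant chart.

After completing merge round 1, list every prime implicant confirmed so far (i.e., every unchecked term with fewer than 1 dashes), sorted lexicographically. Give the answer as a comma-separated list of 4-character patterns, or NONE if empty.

NONE

[col 0] 0000*, 0010*, 0011*, 0101*, 0111*, 1001*, 1010*, 1011*, 1100*, 1101*, 1110*, 1111*
[col 1] -010*, -011*, -101*, -111*, 0-11*, 00-0, 001-*, 01-1*, 1-01*, 1-10*, 1-11*, 10-1*, 101-*, 11-0*, 11-1*, 110-*, 111-*
[col 2] --11, -01-, -1-1, 1--1, 1-1-, 11--
Prime implicants: --11, -01-, -1-1, 00-0, 1--1, 1-1-, 11--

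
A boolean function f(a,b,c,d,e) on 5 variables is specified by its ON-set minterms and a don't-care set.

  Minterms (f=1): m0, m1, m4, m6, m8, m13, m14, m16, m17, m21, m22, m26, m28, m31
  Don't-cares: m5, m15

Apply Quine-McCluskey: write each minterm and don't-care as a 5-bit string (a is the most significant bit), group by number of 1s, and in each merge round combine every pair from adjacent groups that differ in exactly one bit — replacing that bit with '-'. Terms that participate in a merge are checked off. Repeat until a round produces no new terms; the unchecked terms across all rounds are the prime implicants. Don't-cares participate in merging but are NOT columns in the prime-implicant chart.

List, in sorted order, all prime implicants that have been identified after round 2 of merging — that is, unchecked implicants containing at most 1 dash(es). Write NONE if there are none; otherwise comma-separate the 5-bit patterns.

-0110, -1111, 0-000, 0-101, 0-110, 001-0, 011-1, 0111-, 11010, 11100

size-2^0 implicants → 00000(✓)  00001(✓)  00100(✓)  00101(✓)  00110(✓)  01000(✓)  01101(✓)  01110(✓)  01111(✓)  10000(✓)  10001(✓)  10101(✓)  10110(✓)  11010  11100  11111(✓)
size-2^1 implicants → -0000(✓)  -0001(✓)  -0101(✓)  -0110  -1111  0-000  0-101  0-110  00-00(✓)  00-01(✓)  0000-(✓)  001-0  0010-(✓)  011-1  0111-  10-01(✓)  1000-(✓)
size-2^2 implicants → -0-01  -000-  00-0-
Unchecked terms (primes): -0-01, -000-, -0110, -1111, 0-000, 0-101, 0-110, 00-0-, 001-0, 011-1, 0111-, 11010, 11100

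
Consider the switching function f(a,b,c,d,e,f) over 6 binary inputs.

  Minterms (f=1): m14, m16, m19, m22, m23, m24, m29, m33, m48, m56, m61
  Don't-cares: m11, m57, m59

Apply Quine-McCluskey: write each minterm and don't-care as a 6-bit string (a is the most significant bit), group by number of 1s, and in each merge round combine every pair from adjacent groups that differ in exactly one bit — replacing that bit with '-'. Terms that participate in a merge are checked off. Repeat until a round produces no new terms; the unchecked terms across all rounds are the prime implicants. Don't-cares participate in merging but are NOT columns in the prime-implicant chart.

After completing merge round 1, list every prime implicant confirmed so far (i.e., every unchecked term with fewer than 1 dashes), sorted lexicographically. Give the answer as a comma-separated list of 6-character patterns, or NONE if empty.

size-2^0 implicants → 001011  001110  010000(✓)  010011(✓)  010110(✓)  010111(✓)  011000(✓)  011101(✓)  100001  110000(✓)  111000(✓)  111001(✓)  111011(✓)  111101(✓)
size-2^1 implicants → -10000(✓)  -11000(✓)  -11101  01-000(✓)  010-11  01011-  11-000(✓)  111-01  1110-1  11100-
size-2^2 implicants → -1-000
Unchecked terms (primes): -1-000, -11101, 001011, 001110, 010-11, 01011-, 100001, 111-01, 1110-1, 11100-

001011, 001110, 100001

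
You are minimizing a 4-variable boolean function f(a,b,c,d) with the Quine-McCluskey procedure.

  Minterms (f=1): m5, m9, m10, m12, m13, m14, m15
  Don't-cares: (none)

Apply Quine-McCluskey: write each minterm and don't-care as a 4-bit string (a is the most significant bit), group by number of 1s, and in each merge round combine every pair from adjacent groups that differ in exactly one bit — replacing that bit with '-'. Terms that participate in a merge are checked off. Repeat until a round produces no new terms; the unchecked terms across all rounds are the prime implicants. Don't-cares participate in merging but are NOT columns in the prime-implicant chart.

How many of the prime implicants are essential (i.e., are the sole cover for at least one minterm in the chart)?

Round 0: 0101✓ 1001✓ 1010✓ 1100✓ 1101✓ 1110✓ 1111✓
Round 1: -101 1-01 1-10 11-0✓ 11-1✓ 110-✓ 111-✓
Round 2: 11--
PIs = {-101, 1-01, 1-10, 11--}
Coverage chart:
  m5: -101 ←essential
  m9: 1-01 ←essential
  m10: 1-10 ←essential
  m12: 11-- ←essential
  m13: -101,1-01,11--
  m14: 1-10,11--
  m15: 11-- ←essential
Essential: -101, 1-01, 1-10, 11--

4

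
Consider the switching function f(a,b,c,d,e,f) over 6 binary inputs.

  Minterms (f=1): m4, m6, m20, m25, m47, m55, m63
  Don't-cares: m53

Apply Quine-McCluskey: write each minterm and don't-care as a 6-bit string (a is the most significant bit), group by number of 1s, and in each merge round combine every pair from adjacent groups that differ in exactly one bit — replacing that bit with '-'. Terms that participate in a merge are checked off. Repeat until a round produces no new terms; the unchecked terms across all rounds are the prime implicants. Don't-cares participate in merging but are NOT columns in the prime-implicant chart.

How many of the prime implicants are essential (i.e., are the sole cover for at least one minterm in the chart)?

[col 0] 000100*, 000110*, 010100*, 011001, 101111*, 110101*, 110111*, 111111*
[col 1] 0-0100, 0001-0, 1-1111, 11-111, 1101-1
Prime implicants: 0-0100, 0001-0, 011001, 1-1111, 11-111, 1101-1
PI chart (minterm → PIs covering it):
  4 | 0-0100,0001-0
  6 | 0001-0  (sole → essential)
  20 | 0-0100  (sole → essential)
  25 | 011001  (sole → essential)
  47 | 1-1111  (sole → essential)
  55 | 11-111,1101-1
  63 | 1-1111,11-111
Essential prime implicants: 0-0100, 0001-0, 011001, 1-1111

4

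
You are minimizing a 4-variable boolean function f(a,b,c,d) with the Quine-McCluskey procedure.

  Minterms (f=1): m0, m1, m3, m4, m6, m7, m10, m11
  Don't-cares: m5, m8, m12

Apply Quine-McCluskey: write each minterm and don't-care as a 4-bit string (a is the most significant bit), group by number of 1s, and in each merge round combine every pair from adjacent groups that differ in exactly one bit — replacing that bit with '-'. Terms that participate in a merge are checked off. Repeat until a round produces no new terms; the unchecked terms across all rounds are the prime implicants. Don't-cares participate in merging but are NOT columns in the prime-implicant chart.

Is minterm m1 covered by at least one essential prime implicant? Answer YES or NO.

Round 0: 0000✓ 0001✓ 0011✓ 0100✓ 0101✓ 0110✓ 0111✓ 1000✓ 1010✓ 1011✓ 1100✓
Round 1: -000✓ -011 -100✓ 0-00✓ 0-01✓ 0-11✓ 00-1✓ 000-✓ 01-0✓ 01-1✓ 010-✓ 011-✓ 1-00✓ 10-0 101-
Round 2: --00 0--1 0-0- 01--
PIs = {--00, -011, 0--1, 0-0-, 01--, 10-0, 101-}
Coverage chart:
  m0: --00,0-0-
  m1: 0--1,0-0-
  m3: -011,0--1
  m4: --00,0-0-,01--
  m6: 01-- ←essential
  m7: 0--1,01--
  m10: 10-0,101-
  m11: -011,101-
Essential: 01--

NO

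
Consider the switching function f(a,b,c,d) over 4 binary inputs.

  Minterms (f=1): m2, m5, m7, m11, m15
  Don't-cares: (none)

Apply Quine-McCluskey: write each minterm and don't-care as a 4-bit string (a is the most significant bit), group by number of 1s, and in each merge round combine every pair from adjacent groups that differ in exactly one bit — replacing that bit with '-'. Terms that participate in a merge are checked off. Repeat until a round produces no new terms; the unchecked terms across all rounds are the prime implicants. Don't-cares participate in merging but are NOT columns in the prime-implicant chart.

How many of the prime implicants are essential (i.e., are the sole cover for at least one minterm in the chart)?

3

size-2^0 implicants → 0010  0101(✓)  0111(✓)  1011(✓)  1111(✓)
size-2^1 implicants → -111  01-1  1-11
Unchecked terms (primes): -111, 0010, 01-1, 1-11
Minterm coverage:
  m2 ⊆ 0010 [E]
  m5 ⊆ 01-1 [E]
  m7 ⊆ -111,01-1
  m11 ⊆ 1-11 [E]
  m15 ⊆ -111,1-11
E = {0010, 01-1, 1-11}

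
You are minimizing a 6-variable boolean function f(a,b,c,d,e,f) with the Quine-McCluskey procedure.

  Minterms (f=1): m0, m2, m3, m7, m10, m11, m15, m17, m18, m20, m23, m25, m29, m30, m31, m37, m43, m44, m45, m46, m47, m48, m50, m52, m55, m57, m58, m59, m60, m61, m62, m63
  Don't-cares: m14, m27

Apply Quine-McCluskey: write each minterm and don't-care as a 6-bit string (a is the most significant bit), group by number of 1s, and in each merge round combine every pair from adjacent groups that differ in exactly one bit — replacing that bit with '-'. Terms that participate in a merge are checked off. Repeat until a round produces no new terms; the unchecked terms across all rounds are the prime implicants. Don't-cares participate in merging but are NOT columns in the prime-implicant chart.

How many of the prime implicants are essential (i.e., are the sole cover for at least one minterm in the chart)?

9

[col 0] 000000*, 000010*, 000011*, 000111*, 001010*, 001011*, 001110*, 001111*, 010001*, 010010*, 010100*, 010111*, 011001*, 011011*, 011101*, 011110*, 011111*, 100101*, 101011*, 101100*, 101101*, 101110*, 101111*, 110000*, 110010*, 110100*, 110111*, 111001*, 111010*, 111011*, 111100*, 111101*, 111110*, 111111*
[col 1] -01011*, -01110*, -01111*, -10010, -10100, -10111*, -11001*, -11011*, -11101*, -11110*, -11111*, 0-0010, 0-0111*, 0-1011*, 0-1110*, 0-1111*, 00-010*, 00-011*, 00-111*, 000-11*, 0000-0, 00001-*, 001-10*, 001-11*, 00101-*, 00111-*, 01-001, 01-111*, 011-01*, 011-11*, 0110-1*, 0111-1*, 01111-*, 1-1011*, 1-1100*, 1-1101*, 1-1110*, 1-1111*, 10-101, 101-11*, 1011-0*, 1011-1*, 10110-*, 10111-*, 11-010, 11-100, 11-111*, 110-00, 1100-0, 111-01*, 111-10*, 111-11*, 1110-1*, 11101-*, 1111-0*, 1111-1*, 11110-*, 11111-*
[col 2] --1011*, --1110*, --1111*, -01-11*, -0111-*, -1-111, -11-01*, -11-11*, -110-1*, -111-1*, -1111-*, 0--111, 0-1-11*, 0-111-*, 00--11, 00-01-, 001-1-, 011--1*, 1-1-11*, 1-11-0*, 1-11-1*, 1-110-*, 1-111-*, 1011--*, 111--1*, 111-1-, 1111--*
[col 3] --1-11, --111-, -11--1, 1-11--
Prime implicants: --1-11, --111-, -1-111, -10010, -10100, -11--1, 0--111, 0-0010, 00--11, 00-01-, 0000-0, 001-1-, 01-001, 1-11--, 10-101, 11-010, 11-100, 110-00, 1100-0, 111-1-
PI chart (minterm → PIs covering it):
  0 | 0000-0  (sole → essential)
  2 | 0-0010,00-01-,0000-0
  3 | 00--11,00-01-
  7 | 0--111,00--11
  10 | 00-01-,001-1-
  11 | --1-11,00--11,00-01-,001-1-
  15 | --1-11,--111-,0--111,00--11,001-1-
  17 | 01-001  (sole → essential)
  18 | -10010,0-0010
  20 | -10100  (sole → essential)
  23 | -1-111,0--111
  25 | -11--1,01-001
  29 | -11--1  (sole → essential)
  30 | --111-  (sole → essential)
  31 | --1-11,--111-,-1-111,-11--1,0--111
  37 | 10-101  (sole → essential)
  43 | --1-11  (sole → essential)
  44 | 1-11--  (sole → essential)
  45 | 1-11--,10-101
  46 | --111-,1-11--
  47 | --1-11,--111-,1-11--
  48 | 110-00,1100-0
  50 | -10010,11-010,1100-0
  52 | -10100,11-100,110-00
  55 | -1-111  (sole → essential)
  57 | -11--1  (sole → essential)
  58 | 11-010,111-1-
  59 | --1-11,-11--1,111-1-
  60 | 1-11--,11-100
  61 | -11--1,1-11--
  62 | --111-,1-11--,111-1-
  63 | --1-11,--111-,-1-111,-11--1,1-11--,111-1-
Essential prime implicants: --1-11, --111-, -1-111, -10100, -11--1, 0000-0, 01-001, 1-11--, 10-101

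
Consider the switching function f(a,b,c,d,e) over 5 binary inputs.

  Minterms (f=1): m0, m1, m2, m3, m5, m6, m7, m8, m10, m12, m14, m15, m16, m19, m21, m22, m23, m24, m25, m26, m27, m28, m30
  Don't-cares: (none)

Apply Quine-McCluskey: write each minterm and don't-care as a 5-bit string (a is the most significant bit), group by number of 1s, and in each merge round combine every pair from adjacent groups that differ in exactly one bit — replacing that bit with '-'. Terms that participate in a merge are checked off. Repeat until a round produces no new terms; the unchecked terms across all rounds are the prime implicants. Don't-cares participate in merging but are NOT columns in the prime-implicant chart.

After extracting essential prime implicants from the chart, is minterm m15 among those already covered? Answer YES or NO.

YES

[col 0] 00000*, 00001*, 00010*, 00011*, 00101*, 00110*, 00111*, 01000*, 01010*, 01100*, 01110*, 01111*, 10000*, 10011*, 10101*, 10110*, 10111*, 11000*, 11001*, 11010*, 11011*, 11100*, 11110*
[col 1] -0000*, -0011*, -0101*, -0110*, -0111*, -1000*, -1010*, -1100*, -1110*, 0-000*, 0-010*, 0-110*, 0-111*, 00-01*, 00-10*, 00-11*, 000-0*, 000-1*, 0000-*, 0001-*, 001-1*, 0011-*, 01-00*, 01-10*, 010-0*, 011-0*, 0111-*, 1-000*, 1-011, 1-110*, 10-11*, 101-1*, 1011-*, 11-00*, 11-10*, 110-0*, 110-1*, 1100-*, 1101-*, 111-0*
[col 2] --000, --110, -0-11, -01-1, -011-, -1-00*, -1-10*, -10-0*, -11-0*, 0--10, 0-0-0, 0-11-, 00--1, 00-1-, 000--, 01--0*, 11--0*, 110--
[col 3] -1--0
Prime implicants: --000, --110, -0-11, -01-1, -011-, -1--0, 0--10, 0-0-0, 0-11-, 00--1, 00-1-, 000--, 1-011, 110--
PI chart (minterm → PIs covering it):
  0 | --000,0-0-0,000--
  1 | 00--1,000--
  2 | 0--10,0-0-0,00-1-,000--
  3 | -0-11,00--1,00-1-,000--
  5 | -01-1,00--1
  6 | --110,-011-,0--10,0-11-,00-1-
  7 | -0-11,-01-1,-011-,0-11-,00--1,00-1-
  8 | --000,-1--0,0-0-0
  10 | -1--0,0--10,0-0-0
  12 | -1--0  (sole → essential)
  14 | --110,-1--0,0--10,0-11-
  15 | 0-11-  (sole → essential)
  16 | --000  (sole → essential)
  19 | -0-11,1-011
  21 | -01-1  (sole → essential)
  22 | --110,-011-
  23 | -0-11,-01-1,-011-
  24 | --000,-1--0,110--
  25 | 110--  (sole → essential)
  26 | -1--0,110--
  27 | 1-011,110--
  28 | -1--0  (sole → essential)
  30 | --110,-1--0
Essential prime implicants: --000, -01-1, -1--0, 0-11-, 110--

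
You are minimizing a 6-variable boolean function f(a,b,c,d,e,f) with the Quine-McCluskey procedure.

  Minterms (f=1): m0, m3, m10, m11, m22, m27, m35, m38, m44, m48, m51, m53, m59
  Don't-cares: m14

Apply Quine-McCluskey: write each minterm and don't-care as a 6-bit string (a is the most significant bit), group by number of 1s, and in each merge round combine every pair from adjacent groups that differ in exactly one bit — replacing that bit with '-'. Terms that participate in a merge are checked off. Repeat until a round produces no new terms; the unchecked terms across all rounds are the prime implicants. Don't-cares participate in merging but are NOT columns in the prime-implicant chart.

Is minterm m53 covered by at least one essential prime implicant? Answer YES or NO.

Round 0: 000000 000011✓ 001010✓ 001011✓ 001110✓ 010110 011011✓ 100011✓ 100110 101100 110000 110011✓ 110101 111011✓
Round 1: -00011 -11011 0-1011 00-011 001-10 00101- 1-0011 11-011
PIs = {-00011, -11011, 0-1011, 00-011, 000000, 001-10, 00101-, 010110, 1-0011, 100110, 101100, 11-011, 110000, 110101}
Coverage chart:
  m0: 000000 ←essential
  m3: -00011,00-011
  m10: 001-10,00101-
  m11: 0-1011,00-011,00101-
  m22: 010110 ←essential
  m27: -11011,0-1011
  m35: -00011,1-0011
  m38: 100110 ←essential
  m44: 101100 ←essential
  m48: 110000 ←essential
  m51: 1-0011,11-011
  m53: 110101 ←essential
  m59: -11011,11-011
Essential: 000000, 010110, 100110, 101100, 110000, 110101

YES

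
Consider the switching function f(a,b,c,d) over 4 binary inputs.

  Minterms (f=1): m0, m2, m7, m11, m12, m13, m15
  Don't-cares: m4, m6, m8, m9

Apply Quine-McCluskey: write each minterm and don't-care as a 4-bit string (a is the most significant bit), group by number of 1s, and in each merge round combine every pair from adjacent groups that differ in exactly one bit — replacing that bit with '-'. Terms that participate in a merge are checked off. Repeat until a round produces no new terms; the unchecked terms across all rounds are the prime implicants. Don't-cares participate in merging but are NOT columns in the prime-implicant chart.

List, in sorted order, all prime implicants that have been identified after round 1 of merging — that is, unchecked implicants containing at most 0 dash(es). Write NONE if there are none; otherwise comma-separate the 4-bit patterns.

NONE

Round 0: 0000✓ 0010✓ 0100✓ 0110✓ 0111✓ 1000✓ 1001✓ 1011✓ 1100✓ 1101✓ 1111✓
Round 1: -000✓ -100✓ -111 0-00✓ 0-10✓ 00-0✓ 01-0✓ 011- 1-00✓ 1-01✓ 1-11✓ 10-1✓ 100-✓ 11-1✓ 110-✓
Round 2: --00 0--0 1--1 1-0-
PIs = {--00, -111, 0--0, 011-, 1--1, 1-0-}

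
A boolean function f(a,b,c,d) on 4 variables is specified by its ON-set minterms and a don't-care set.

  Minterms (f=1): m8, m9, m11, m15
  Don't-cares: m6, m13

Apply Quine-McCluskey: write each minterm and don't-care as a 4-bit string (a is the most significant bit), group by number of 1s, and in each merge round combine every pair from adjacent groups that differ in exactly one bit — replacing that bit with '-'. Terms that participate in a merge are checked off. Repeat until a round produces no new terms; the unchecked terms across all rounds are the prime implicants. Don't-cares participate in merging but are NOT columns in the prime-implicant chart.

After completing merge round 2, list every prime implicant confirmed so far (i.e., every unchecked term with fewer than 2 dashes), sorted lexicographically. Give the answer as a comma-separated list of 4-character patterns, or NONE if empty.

0110, 100-

size-2^0 implicants → 0110  1000(✓)  1001(✓)  1011(✓)  1101(✓)  1111(✓)
size-2^1 implicants → 1-01(✓)  1-11(✓)  10-1(✓)  100-  11-1(✓)
size-2^2 implicants → 1--1
Unchecked terms (primes): 0110, 1--1, 100-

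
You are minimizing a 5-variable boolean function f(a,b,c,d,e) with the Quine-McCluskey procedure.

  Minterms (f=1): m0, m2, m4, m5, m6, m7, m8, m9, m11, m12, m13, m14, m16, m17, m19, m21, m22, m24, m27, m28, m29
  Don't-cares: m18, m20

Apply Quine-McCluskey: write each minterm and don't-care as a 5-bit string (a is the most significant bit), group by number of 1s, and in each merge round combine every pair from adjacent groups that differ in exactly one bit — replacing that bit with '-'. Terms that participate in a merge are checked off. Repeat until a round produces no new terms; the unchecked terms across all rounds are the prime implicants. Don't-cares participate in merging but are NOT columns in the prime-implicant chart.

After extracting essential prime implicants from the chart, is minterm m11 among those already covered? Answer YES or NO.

NO

size-2^0 implicants → 00000(✓)  00010(✓)  00100(✓)  00101(✓)  00110(✓)  00111(✓)  01000(✓)  01001(✓)  01011(✓)  01100(✓)  01101(✓)  01110(✓)  10000(✓)  10001(✓)  10010(✓)  10011(✓)  10100(✓)  10101(✓)  10110(✓)  11000(✓)  11011(✓)  11100(✓)  11101(✓)
size-2^1 implicants → -0000(✓)  -0010(✓)  -0100(✓)  -0101(✓)  -0110(✓)  -1000(✓)  -1011  -1100(✓)  -1101(✓)  0-000(✓)  0-100(✓)  0-101(✓)  0-110(✓)  00-00(✓)  00-10(✓)  000-0(✓)  001-0(✓)  001-1(✓)  0010-(✓)  0011-(✓)  01-00(✓)  01-01(✓)  010-1  0100-(✓)  011-0(✓)  0110-(✓)  1-000(✓)  1-011  1-100(✓)  1-101(✓)  10-00(✓)  10-01(✓)  10-10(✓)  100-0(✓)  100-1(✓)  1000-(✓)  1001-(✓)  101-0(✓)  1010-(✓)  11-00(✓)  1110-(✓)
size-2^2 implicants → --000(✓)  --100(✓)  --101(✓)  -0-00(✓)  -0-10(✓)  -00-0(✓)  -01-0(✓)  -010-(✓)  -1-00(✓)  -110-(✓)  0--00(✓)  0-1-0  0-10-(✓)  00--0(✓)  001--  01-0-  1--00(✓)  1-10-(✓)  10--0(✓)  10-0-  100--
size-2^3 implicants → ---00  --10-  -0--0
Unchecked terms (primes): ---00, --10-, -0--0, -1011, 0-1-0, 001--, 01-0-, 010-1, 1-011, 10-0-, 100--
Minterm coverage:
  m0 ⊆ ---00,-0--0
  m2 ⊆ -0--0 [E]
  m4 ⊆ ---00,--10-,-0--0,0-1-0,001--
  m5 ⊆ --10-,001--
  m6 ⊆ -0--0,0-1-0,001--
  m7 ⊆ 001-- [E]
  m8 ⊆ ---00,01-0-
  m9 ⊆ 01-0-,010-1
  m11 ⊆ -1011,010-1
  m12 ⊆ ---00,--10-,0-1-0,01-0-
  m13 ⊆ --10-,01-0-
  m14 ⊆ 0-1-0 [E]
  m16 ⊆ ---00,-0--0,10-0-,100--
  m17 ⊆ 10-0-,100--
  m19 ⊆ 1-011,100--
  m21 ⊆ --10-,10-0-
  m22 ⊆ -0--0 [E]
  m24 ⊆ ---00 [E]
  m27 ⊆ -1011,1-011
  m28 ⊆ ---00,--10-
  m29 ⊆ --10- [E]
E = {---00, --10-, -0--0, 0-1-0, 001--}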